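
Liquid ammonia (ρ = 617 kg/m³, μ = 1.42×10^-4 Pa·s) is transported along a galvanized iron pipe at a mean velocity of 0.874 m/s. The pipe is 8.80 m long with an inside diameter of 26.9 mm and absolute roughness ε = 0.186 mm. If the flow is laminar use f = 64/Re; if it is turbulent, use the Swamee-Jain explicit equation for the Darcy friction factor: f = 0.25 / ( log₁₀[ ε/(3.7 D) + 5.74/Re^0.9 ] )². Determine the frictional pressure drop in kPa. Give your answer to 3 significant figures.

Reynolds number Re = ρVD/μ = 617 · 0.874 · 0.0269 / 0.000142 = 1.022e+05.
Re > 4000 → turbulent. Relative roughness ε/D = 0.000186/0.0269 = 0.00691. Swamee-Jain: f = 0.25/(log₁₀[0.00691/3.7 + 5.74/1.022e+05^0.9])² = 0.25/(log₁₀[0.00187 + 0.000178])² = 0.25/(-2.689)² = 0.03458.
Darcy-Weisbach: ΔP = f(L/D)(ρV²/2) = 0.03458·(8.8/0.0269)·(617·0.874²/2) = 0.03458·327.1·235.7 = 2666 Pa.
ΔP = 2666 Pa = 2.67 kPa.

ΔP ≈ 2.67 kPa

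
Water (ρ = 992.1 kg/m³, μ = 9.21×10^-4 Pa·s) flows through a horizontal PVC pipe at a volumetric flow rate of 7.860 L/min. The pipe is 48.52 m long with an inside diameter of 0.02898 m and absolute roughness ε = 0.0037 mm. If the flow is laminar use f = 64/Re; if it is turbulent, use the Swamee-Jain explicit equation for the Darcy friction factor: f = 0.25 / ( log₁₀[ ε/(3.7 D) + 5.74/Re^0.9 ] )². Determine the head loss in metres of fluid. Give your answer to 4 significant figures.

h_f ≈ 0.1200 m

Q = 7.860 L/min = 7.860/60000 = 0.000131 m³/s.
Cross-sectional area A = πD²/4 = π(0.02898)²/4 = 0.0006596 m²; mean velocity V = Q/A = 0.000131/0.0006596 = 0.1986 m/s.
Reynolds number Re = ρVD/μ = 992.1 · 0.1986 · 0.02898 / 0.000921 = 6200.
Re > 4000 → turbulent. Relative roughness ε/D = 3.7e-06/0.02898 = 0.000128. Swamee-Jain: f = 0.25/(log₁₀[0.000128/3.7 + 5.74/6200^0.9])² = 0.25/(log₁₀[3.45e-05 + 0.00222])² = 0.25/(-2.648)² = 0.03567.
Darcy-Weisbach: ΔP = f(L/D)(ρV²/2) = 0.03567·(48.52/0.02898)·(992.1·0.1986²/2) = 0.03567·1674·19.57 = 1168 Pa.
Head loss h_f = ΔP/(ρg) = 1168/(992.1·9.81) = 0.1200 m.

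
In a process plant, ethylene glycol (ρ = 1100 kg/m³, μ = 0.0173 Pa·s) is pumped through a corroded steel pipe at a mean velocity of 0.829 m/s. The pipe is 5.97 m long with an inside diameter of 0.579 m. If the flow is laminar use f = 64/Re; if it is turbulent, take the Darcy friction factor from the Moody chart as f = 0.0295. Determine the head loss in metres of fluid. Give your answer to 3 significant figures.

Reynolds number Re = ρVD/μ = 1100 · 0.829 · 0.579 / 0.0173 = 3.052e+04.
Re > 4000 → turbulent; use the Moody-chart value f = 0.0295.
Darcy-Weisbach: ΔP = f(L/D)(ρV²/2) = 0.0295·(5.97/0.579)·(1100·0.829²/2) = 0.0295·10.31·378 = 115 Pa.
Head loss h_f = ΔP/(ρg) = 115/(1100·9.81) = 0.0107 m.

h_f ≈ 0.0107 m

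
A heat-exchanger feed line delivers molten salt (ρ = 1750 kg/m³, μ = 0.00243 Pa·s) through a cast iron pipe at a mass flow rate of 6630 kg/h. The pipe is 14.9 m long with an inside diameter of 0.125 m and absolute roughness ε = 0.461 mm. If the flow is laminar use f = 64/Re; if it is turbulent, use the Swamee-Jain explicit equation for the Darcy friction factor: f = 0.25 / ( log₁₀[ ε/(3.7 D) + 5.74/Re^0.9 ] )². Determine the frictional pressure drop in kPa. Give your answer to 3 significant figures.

ṁ = 6630 kg/h = 6630/3600 = 1.842 kg/s.
A = πD²/4 = π(0.125)²/4 = 0.01227 m²; mean velocity V = ṁ/(ρA) = 1.842/(1750 · 0.01227) = 0.08576 m/s.
Reynolds number Re = ρVD/μ = 1750 · 0.08576 · 0.125 / 0.00243 = 7720.
Re > 4000 → turbulent. Relative roughness ε/D = 0.000461/0.125 = 0.00369. Swamee-Jain: f = 0.25/(log₁₀[0.00369/3.7 + 5.74/7720^0.9])² = 0.25/(log₁₀[0.000997 + 0.00182])² = 0.25/(-2.55)² = 0.03844.
Darcy-Weisbach: ΔP = f(L/D)(ρV²/2) = 0.03844·(14.9/0.125)·(1750·0.08576²/2) = 0.03844·119.2·6.435 = 29.48 Pa.
ΔP = 29.48 Pa = 0.0295 kPa.

ΔP ≈ 0.0295 kPa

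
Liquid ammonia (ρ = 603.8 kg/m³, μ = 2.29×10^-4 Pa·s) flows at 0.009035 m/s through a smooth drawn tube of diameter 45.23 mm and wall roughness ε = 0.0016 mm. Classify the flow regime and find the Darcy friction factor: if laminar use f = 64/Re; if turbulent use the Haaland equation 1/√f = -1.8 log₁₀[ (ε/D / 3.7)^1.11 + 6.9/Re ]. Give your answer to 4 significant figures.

Re = ρVD/μ = 603.8·0.009035·0.04523/0.000229 = 1077.
Re < 2300 → laminar, so f = 64/Re = 0.0594 (roughness is irrelevant in laminar flow).

f ≈ 0.05940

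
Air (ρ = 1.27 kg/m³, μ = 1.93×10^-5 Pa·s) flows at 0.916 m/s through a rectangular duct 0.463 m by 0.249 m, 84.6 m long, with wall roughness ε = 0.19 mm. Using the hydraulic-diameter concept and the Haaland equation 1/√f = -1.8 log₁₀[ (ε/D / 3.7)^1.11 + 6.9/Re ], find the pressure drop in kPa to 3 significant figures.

Hydraulic diameter D_h = 4A/P = 4·(0.463·0.249)/(2·(0.463+0.249)) = 0.4611/1.424 = 0.3238 m.
Re = ρVD_h/μ = 1.27·0.916·0.3238/1.93e-05 = 1.952e+04.
ε/D_h = 0.00019/0.3238 = 0.000587; Haaland gives 1/√f = -1.8 log₁₀[6.06e-05+0.000353] = 6.089, so f = 0.02697.
ΔP = f(L/D_h)(ρV²/2) = 0.02697·84.6/0.3238·0.5328 = 3.754 Pa.
ΔP = 0.00375 kPa.

ΔP ≈ 0.00375 kPa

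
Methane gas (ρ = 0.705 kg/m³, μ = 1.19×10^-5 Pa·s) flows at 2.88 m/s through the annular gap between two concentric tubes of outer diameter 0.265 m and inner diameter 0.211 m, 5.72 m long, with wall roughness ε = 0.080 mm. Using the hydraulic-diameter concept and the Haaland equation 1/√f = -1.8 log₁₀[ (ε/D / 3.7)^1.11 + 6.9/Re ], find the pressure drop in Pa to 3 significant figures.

Hydraulic diameter D_h = 4A/P = D_o - D_i = 0.265 - 0.211 = 0.054 m.
Re = ρVD_h/μ = 0.705·2.88·0.054/1.19e-05 = 9214.
ε/D_h = 8e-05/0.054 = 0.00148; Haaland gives 1/√f = -1.8 log₁₀[0.000169+0.000749] = 5.467, so f = 0.03346.
ΔP = f(L/D_h)(ρV²/2) = 0.03346·5.72/0.054·2.924 = 10.36 Pa.

ΔP ≈ 10.4 Pa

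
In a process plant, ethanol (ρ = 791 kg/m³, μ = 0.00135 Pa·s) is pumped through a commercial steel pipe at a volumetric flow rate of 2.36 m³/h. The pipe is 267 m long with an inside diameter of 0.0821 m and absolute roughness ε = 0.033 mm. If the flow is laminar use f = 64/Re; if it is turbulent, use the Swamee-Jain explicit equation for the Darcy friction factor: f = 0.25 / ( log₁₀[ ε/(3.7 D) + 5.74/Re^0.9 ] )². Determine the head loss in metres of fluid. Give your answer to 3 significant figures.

h_f ≈ 0.0927 m

Q = 2.36 m³/h = 2.36/3600 = 0.0006556 m³/s.
Cross-sectional area A = πD²/4 = π(0.0821)²/4 = 0.005294 m²; mean velocity V = Q/A = 0.0006556/0.005294 = 0.1238 m/s.
Reynolds number Re = ρVD/μ = 791 · 0.1238 · 0.0821 / 0.00135 = 5957.
Re > 4000 → turbulent. Relative roughness ε/D = 3.3e-05/0.0821 = 0.000402. Swamee-Jain: f = 0.25/(log₁₀[0.000402/3.7 + 5.74/5957^0.9])² = 0.25/(log₁₀[0.000109 + 0.0023])² = 0.25/(-2.619)² = 0.03646.
Darcy-Weisbach: ΔP = f(L/D)(ρV²/2) = 0.03646·(267/0.0821)·(791·0.1238²/2) = 0.03646·3252·6.065 = 719.1 Pa.
Head loss h_f = ΔP/(ρg) = 719.1/(791·9.81) = 0.0927 m.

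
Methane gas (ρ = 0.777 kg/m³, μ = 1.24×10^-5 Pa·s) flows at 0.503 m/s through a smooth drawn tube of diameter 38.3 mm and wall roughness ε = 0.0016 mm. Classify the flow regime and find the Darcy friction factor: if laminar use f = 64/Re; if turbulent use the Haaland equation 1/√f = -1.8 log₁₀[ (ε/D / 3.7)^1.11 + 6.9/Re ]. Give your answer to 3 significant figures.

f ≈ 0.0530

Re = ρVD/μ = 0.777·0.503·0.0383/1.24e-05 = 1207.
Re < 2300 → laminar, so f = 64/Re = 0.05302 (roughness is irrelevant in laminar flow).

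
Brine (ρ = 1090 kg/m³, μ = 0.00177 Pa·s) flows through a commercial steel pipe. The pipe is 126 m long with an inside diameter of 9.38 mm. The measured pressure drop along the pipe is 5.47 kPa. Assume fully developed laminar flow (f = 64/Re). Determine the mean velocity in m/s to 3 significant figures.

For laminar flow, f = 64/Re with Re = ρVD/μ, so Darcy-Weisbach reduces to ΔP = 32μLV/D². Solving for V: V = ΔP·D²/(32μL) = 5470·(0.00938)²/(32·0.00177·126) = 0.06744 m/s.
Check: Re = ρVD/μ = 1090·0.06744·0.00938/0.00177 = 389.5 < 2300, so the laminar assumption holds.

V ≈ 0.0674 m/s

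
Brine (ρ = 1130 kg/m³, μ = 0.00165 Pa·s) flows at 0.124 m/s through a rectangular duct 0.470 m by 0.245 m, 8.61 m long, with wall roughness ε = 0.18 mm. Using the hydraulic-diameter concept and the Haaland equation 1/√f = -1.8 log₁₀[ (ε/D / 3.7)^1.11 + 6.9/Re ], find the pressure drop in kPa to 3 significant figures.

ΔP ≈ 0.00582 kPa

Hydraulic diameter D_h = 4A/P = 4·(0.47·0.245)/(2·(0.47+0.245)) = 0.4606/1.43 = 0.3221 m.
Re = ρVD_h/μ = 1130·0.124·0.3221/0.00165 = 2.735e+04.
ε/D_h = 0.00018/0.3221 = 0.000559; Haaland gives 1/√f = -1.8 log₁₀[5.74e-05+0.000252] = 6.316, so f = 0.02506.
ΔP = f(L/D_h)(ρV²/2) = 0.02506·8.61/0.3221·8.687 = 5.82 Pa.
ΔP = 0.00582 kPa.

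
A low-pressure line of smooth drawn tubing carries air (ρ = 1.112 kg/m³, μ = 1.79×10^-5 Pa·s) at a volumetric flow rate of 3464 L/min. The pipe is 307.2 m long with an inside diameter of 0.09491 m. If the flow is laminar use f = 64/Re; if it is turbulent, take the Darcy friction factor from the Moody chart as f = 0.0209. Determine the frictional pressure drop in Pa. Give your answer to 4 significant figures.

ΔP ≈ 2505 Pa

Q = 3464 L/min = 3464/60000 = 0.05773 m³/s.
Cross-sectional area A = πD²/4 = π(0.09491)²/4 = 0.007075 m²; mean velocity V = Q/A = 0.05773/0.007075 = 8.16 m/s.
Reynolds number Re = ρVD/μ = 1.112 · 8.16 · 0.09491 / 1.79e-05 = 4.811e+04.
Re > 4000 → turbulent; use the Moody-chart value f = 0.0209.
Darcy-Weisbach: ΔP = f(L/D)(ρV²/2) = 0.0209·(307.2/0.09491)·(1.112·8.16²/2) = 0.0209·3237·37.03 = 2505 Pa.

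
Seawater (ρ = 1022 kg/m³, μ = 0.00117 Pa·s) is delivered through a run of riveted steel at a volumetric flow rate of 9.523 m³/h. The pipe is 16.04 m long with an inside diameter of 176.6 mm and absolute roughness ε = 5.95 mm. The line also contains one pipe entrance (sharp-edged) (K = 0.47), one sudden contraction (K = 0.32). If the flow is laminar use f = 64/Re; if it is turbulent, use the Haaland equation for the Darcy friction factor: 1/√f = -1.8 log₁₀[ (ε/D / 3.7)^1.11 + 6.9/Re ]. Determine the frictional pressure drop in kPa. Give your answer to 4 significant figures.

Q = 9.523 m³/h = 9.523/3600 = 0.002645 m³/s.
Cross-sectional area A = πD²/4 = π(0.1766)²/4 = 0.02449 m²; mean velocity V = Q/A = 0.002645/0.02449 = 0.108 m/s.
Reynolds number Re = ρVD/μ = 1022 · 0.108 · 0.1766 / 0.00117 = 1.666e+04.
Re > 4000 → turbulent. Relative roughness ε/D = 0.00595/0.1766 = 0.0337. Haaland: 1/√f = -1.8 log₁₀[(0.0337/3.7)^1.11 + 6.9/1.666e+04] = -1.8 log₁₀[0.00543 + 0.000414] = 4.02, so f = 0.06189.
Total minor-loss coefficient ΣK = 1·0.47 + 1·0.32 = 0.79.
ΔP = [f·L/D + ΣK]·(ρV²/2) = [0.06189·16.04/0.1766 + 0.79]·(1022·0.108²/2) = [5.621 + 0.79]·5.96 = 38.21 Pa.
ΔP = 38.21 Pa = 0.03821 kPa.

ΔP ≈ 0.03821 kPa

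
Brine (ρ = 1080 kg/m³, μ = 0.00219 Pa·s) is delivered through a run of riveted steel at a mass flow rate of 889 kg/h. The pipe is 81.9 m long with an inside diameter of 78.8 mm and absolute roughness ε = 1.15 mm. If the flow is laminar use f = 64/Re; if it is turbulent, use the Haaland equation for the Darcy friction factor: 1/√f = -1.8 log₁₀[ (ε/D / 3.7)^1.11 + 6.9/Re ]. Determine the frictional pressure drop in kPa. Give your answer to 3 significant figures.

ΔP ≈ 0.0433 kPa

ṁ = 889 kg/h = 889/3600 = 0.2469 kg/s.
A = πD²/4 = π(0.0788)²/4 = 0.004877 m²; mean velocity V = ṁ/(ρA) = 0.2469/(1080 · 0.004877) = 0.04688 m/s.
Reynolds number Re = ρVD/μ = 1080 · 0.04688 · 0.0788 / 0.00219 = 1822.
Re < 2300 → laminar flow, so f = 64/Re = 64/1822 = 0.03513 (the turbulent correlation is not needed).
Darcy-Weisbach: ΔP = f(L/D)(ρV²/2) = 0.03513·(81.9/0.0788)·(1080·0.04688²/2) = 0.03513·1039·1.187 = 43.34 Pa.
ΔP = 43.34 Pa = 0.0433 kPa.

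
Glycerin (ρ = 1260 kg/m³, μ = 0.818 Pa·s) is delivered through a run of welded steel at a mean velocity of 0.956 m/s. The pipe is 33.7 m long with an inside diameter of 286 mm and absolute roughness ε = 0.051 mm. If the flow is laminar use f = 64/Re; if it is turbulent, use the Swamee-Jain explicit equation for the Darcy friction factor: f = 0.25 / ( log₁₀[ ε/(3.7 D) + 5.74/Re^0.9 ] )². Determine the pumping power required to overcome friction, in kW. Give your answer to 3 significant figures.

Reynolds number Re = ρVD/μ = 1260 · 0.956 · 0.286 / 0.818 = 421.2.
Re < 2300 → laminar flow, so f = 64/Re = 64/421.2 = 0.152 (the turbulent correlation is not needed).
Darcy-Weisbach: ΔP = f(L/D)(ρV²/2) = 0.152·(33.7/0.286)·(1260·0.956²/2) = 0.152·117.8·575.8 = 1.031e+04 Pa.
Q = V·A = 0.956·0.06424 = 0.06142 m³/s.
Pumping power P = QΔP = 0.06142·1.031e+04 = 633.2 W = 0.633 kW.

P ≈ 0.633 kW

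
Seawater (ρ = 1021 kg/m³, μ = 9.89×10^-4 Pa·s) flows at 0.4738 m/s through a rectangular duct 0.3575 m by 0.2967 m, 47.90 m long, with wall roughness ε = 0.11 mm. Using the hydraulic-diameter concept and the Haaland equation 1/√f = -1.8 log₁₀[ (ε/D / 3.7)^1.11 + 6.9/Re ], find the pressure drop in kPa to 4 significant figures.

Hydraulic diameter D_h = 4A/P = 4·(0.3575·0.2967)/(2·(0.3575+0.2967)) = 0.4243/1.308 = 0.3243 m.
Re = ρVD_h/μ = 1021·0.4738·0.3243/0.000989 = 1.586e+05.
ε/D_h = 0.00011/0.3243 = 0.000339; Haaland gives 1/√f = -1.8 log₁₀[3.3e-05+4.35e-05] = 7.41, so f = 0.01821.
ΔP = f(L/D_h)(ρV²/2) = 0.01821·47.9/0.3243·114.6 = 308.3 Pa.
ΔP = 0.3083 kPa.

ΔP ≈ 0.3083 kPa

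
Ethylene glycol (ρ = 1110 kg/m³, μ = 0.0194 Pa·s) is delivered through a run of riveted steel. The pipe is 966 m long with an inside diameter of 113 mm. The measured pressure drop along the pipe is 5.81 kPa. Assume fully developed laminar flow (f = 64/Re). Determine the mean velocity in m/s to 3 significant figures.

V ≈ 0.124 m/s

For laminar flow, f = 64/Re with Re = ρVD/μ, so Darcy-Weisbach reduces to ΔP = 32μLV/D². Solving for V: V = ΔP·D²/(32μL) = 5810·(0.113)²/(32·0.0194·966) = 0.1237 m/s.
Check: Re = ρVD/μ = 1110·0.1237·0.113/0.0194 = 799.8 < 2300, so the laminar assumption holds.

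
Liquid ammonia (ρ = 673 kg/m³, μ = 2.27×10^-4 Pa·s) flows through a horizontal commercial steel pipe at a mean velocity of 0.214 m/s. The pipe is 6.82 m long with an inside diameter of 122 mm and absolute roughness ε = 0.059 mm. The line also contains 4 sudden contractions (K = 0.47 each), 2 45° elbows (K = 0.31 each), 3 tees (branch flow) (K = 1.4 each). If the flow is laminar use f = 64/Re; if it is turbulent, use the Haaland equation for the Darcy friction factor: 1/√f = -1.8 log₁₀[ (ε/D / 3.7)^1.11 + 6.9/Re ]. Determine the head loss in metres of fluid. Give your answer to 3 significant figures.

Reynolds number Re = ρVD/μ = 673 · 0.214 · 0.122 / 0.000227 = 7.74e+04.
Re > 4000 → turbulent. Relative roughness ε/D = 5.9e-05/0.122 = 0.000484. Haaland: 1/√f = -1.8 log₁₀[(0.000484/3.7)^1.11 + 6.9/7.74e+04] = -1.8 log₁₀[4.89e-05 + 8.91e-05] = 6.948, so f = 0.02071.
Total minor-loss coefficient ΣK = 4·0.47 + 2·0.31 + 3·1.4 = 6.7.
ΔP = [f·L/D + ΣK]·(ρV²/2) = [0.02071·6.82/0.122 + 6.7]·(673·0.214²/2) = [1.158 + 6.7]·15.41 = 121.1 Pa.
Head loss h_f = ΔP/(ρg) = 121.1/(673·9.81) = 0.0183 m.

h_f ≈ 0.0183 m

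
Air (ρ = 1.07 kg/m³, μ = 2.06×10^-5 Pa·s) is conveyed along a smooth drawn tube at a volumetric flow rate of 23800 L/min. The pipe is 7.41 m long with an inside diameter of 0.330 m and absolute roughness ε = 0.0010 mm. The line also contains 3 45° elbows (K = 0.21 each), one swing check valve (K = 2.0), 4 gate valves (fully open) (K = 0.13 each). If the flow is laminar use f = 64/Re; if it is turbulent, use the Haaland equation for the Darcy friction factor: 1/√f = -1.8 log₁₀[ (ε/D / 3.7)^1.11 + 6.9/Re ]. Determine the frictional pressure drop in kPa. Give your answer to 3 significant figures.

ΔP ≈ 0.0411 kPa

Q = 23800 L/min = 23800/60000 = 0.3967 m³/s.
Cross-sectional area A = πD²/4 = π(0.33)²/4 = 0.08553 m²; mean velocity V = Q/A = 0.3967/0.08553 = 4.638 m/s.
Reynolds number Re = ρVD/μ = 1.07 · 4.638 · 0.33 / 2.06e-05 = 7.949e+04.
Re > 4000 → turbulent. Relative roughness ε/D = 1e-06/0.33 = 3.03e-06. Haaland: 1/√f = -1.8 log₁₀[(3.03e-06/3.7)^1.11 + 6.9/7.949e+04] = -1.8 log₁₀[1.75e-07 + 8.68e-05] = 7.309, so f = 0.01872.
Total minor-loss coefficient ΣK = 3·0.21 + 1·2 + 4·0.13 = 3.15.
ΔP = [f·L/D + ΣK]·(ρV²/2) = [0.01872·7.41/0.33 + 3.15]·(1.07·4.638²/2) = [0.4203 + 3.15]·11.51 = 41.08 Pa.
ΔP = 41.08 Pa = 0.0411 kPa.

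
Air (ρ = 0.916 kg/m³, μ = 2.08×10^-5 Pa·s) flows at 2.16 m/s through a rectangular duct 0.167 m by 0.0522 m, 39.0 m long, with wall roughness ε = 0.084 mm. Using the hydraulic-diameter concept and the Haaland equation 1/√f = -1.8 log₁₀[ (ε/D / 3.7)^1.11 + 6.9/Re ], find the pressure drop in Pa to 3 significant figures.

ΔP ≈ 36.2 Pa

Hydraulic diameter D_h = 4A/P = 4·(0.167·0.0522)/(2·(0.167+0.0522)) = 0.03487/0.4384 = 0.07954 m.
Re = ρVD_h/μ = 0.916·2.16·0.07954/2.08e-05 = 7566.
ε/D_h = 8.4e-05/0.07954 = 0.00106; Haaland gives 1/√f = -1.8 log₁₀[0.000116+0.000912] = 5.378, so f = 0.03457.
ΔP = f(L/D_h)(ρV²/2) = 0.03457·39/0.07954·2.137 = 36.22 Pa.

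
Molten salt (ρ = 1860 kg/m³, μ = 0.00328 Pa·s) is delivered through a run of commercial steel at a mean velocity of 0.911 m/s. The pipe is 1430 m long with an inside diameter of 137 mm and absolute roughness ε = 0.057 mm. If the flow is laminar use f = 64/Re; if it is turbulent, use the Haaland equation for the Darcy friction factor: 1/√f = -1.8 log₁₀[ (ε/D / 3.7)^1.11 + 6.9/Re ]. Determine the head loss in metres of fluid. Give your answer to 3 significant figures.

Reynolds number Re = ρVD/μ = 1860 · 0.911 · 0.137 / 0.00328 = 7.077e+04.
Re > 4000 → turbulent. Relative roughness ε/D = 5.7e-05/0.137 = 0.000416. Haaland: 1/√f = -1.8 log₁₀[(0.000416/3.7)^1.11 + 6.9/7.077e+04] = -1.8 log₁₀[4.14e-05 + 9.75e-05] = 6.943, so f = 0.02074.
Darcy-Weisbach: ΔP = f(L/D)(ρV²/2) = 0.02074·(1430/0.137)·(1860·0.911²/2) = 0.02074·1.044e+04·771.8 = 1.671e+05 Pa.
Head loss h_f = ΔP/(ρg) = 1.671e+05/(1860·9.81) = 9.16 m.

h_f ≈ 9.16 m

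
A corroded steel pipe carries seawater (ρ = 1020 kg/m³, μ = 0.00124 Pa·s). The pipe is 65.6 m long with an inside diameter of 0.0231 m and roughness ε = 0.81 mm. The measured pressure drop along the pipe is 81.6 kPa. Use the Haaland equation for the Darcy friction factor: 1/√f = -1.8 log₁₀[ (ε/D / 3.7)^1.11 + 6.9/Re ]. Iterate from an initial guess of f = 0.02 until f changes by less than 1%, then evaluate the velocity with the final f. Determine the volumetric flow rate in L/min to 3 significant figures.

Rearranging Darcy-Weisbach: V = √(2·ΔP·D/(f·L·ρ)). With ε/D = 0.00081/0.0231 = 0.0351, iterate starting from f = 0.02:
  f = 0.02 → V = √(2·8.16e+04·0.0231/(0.02·65.6·1020)) = 1.678 m/s; Re = ρVD/μ = 3.189e+04; f → 0.06208
  f = 0.06208 → V = 0.9526 m/s; Re = 1.81e+04; f → 0.06276
  f = 0.06276 → V = 0.9475 m/s; Re = 1.8e+04; f → 0.06277
Converged (Δf/f < 1%). With the final f = 0.06277: V = √(2·8.16e+04·0.0231/(0.06277·65.6·1020)) = 0.9474 m/s.
Q = V·A = 0.9474·(π/4·0.0231²) = 0.0003971 m³/s = 23.8 L/min.

Q ≈ 23.8 L/min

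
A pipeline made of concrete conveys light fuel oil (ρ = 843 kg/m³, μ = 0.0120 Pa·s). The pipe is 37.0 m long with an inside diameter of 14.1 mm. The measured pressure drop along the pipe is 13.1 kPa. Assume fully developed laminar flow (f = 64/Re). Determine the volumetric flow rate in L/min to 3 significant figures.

Q ≈ 1.72 L/min

For laminar flow, f = 64/Re with Re = ρVD/μ, so Darcy-Weisbach reduces to ΔP = 32μLV/D². Solving for V: V = ΔP·D²/(32μL) = 1.31e+04·(0.0141)²/(32·0.012·37) = 0.1833 m/s.
Check: Re = ρVD/μ = 843·0.1833·0.0141/0.012 = 181.6 < 2300, so the laminar assumption holds.
Q = V·A = 0.1833·(π/4·0.0141²) = 2.862e-05 m³/s = 1.72 L/min.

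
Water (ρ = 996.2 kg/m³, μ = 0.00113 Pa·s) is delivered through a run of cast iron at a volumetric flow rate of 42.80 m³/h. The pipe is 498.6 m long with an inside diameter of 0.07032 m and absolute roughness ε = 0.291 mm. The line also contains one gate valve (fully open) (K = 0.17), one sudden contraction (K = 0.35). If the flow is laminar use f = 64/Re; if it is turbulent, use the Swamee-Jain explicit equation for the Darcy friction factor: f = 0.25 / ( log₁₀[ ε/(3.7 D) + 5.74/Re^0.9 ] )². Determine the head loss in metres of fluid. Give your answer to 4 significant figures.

h_f ≈ 99.99 m

Q = 42.80 m³/h = 42.80/3600 = 0.01189 m³/s.
Cross-sectional area A = πD²/4 = π(0.07032)²/4 = 0.003884 m²; mean velocity V = Q/A = 0.01189/0.003884 = 3.061 m/s.
Reynolds number Re = ρVD/μ = 996.2 · 3.061 · 0.07032 / 0.00113 = 1.898e+05.
Re > 4000 → turbulent. Relative roughness ε/D = 0.000291/0.07032 = 0.00414. Swamee-Jain: f = 0.25/(log₁₀[0.00414/3.7 + 5.74/1.898e+05^0.9])² = 0.25/(log₁₀[0.00112 + 0.000102])² = 0.25/(-2.913)² = 0.02945.
Total minor-loss coefficient ΣK = 1·0.17 + 1·0.35 = 0.52.
ΔP = [f·L/D + ΣK]·(ρV²/2) = [0.02945·498.6/0.07032 + 0.52]·(996.2·3.061²/2) = [208.8 + 0.52]·4668 = 9.772e+05 Pa.
Head loss h_f = ΔP/(ρg) = 9.772e+05/(996.2·9.81) = 99.99 m.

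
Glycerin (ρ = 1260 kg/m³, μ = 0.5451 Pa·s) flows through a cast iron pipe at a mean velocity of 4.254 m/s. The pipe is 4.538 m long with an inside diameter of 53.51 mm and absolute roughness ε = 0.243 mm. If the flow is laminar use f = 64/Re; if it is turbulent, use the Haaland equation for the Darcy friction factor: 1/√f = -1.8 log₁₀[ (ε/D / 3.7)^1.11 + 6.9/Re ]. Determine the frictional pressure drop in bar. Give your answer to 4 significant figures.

ΔP ≈ 1.176 bar

Reynolds number Re = ρVD/μ = 1260 · 4.254 · 0.05351 / 0.545 = 526.2.
Re < 2300 → laminar flow, so f = 64/Re = 64/526.2 = 0.1216 (the turbulent correlation is not needed).
Darcy-Weisbach: ΔP = f(L/D)(ρV²/2) = 0.1216·(4.538/0.05351)·(1260·4.254²/2) = 0.1216·84.81·1.14e+04 = 1.176e+05 Pa.
ΔP = 1.176e+05 Pa = 1.176 bar.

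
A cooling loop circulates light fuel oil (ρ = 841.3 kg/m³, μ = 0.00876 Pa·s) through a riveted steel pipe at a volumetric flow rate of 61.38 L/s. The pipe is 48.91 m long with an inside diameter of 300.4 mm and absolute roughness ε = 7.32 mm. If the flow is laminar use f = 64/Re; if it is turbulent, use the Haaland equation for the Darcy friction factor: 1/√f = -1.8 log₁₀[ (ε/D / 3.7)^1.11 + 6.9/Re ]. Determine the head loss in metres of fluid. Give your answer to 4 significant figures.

Q = 61.38 L/s = 61.38/1000 = 0.06138 m³/s.
Cross-sectional area A = πD²/4 = π(0.3004)²/4 = 0.07087 m²; mean velocity V = Q/A = 0.06138/0.07087 = 0.866 m/s.
Reynolds number Re = ρVD/μ = 841.3 · 0.866 · 0.3004 / 0.00876 = 2.499e+04.
Re > 4000 → turbulent. Relative roughness ε/D = 0.00732/0.3004 = 0.0244. Haaland: 1/√f = -1.8 log₁₀[(0.0244/3.7)^1.11 + 6.9/2.499e+04] = -1.8 log₁₀[0.00379 + 0.000276] = 4.303, so f = 0.054.
Darcy-Weisbach: ΔP = f(L/D)(ρV²/2) = 0.054·(48.91/0.3004)·(841.3·0.866²/2) = 0.054·162.8·315.5 = 2774 Pa.
Head loss h_f = ΔP/(ρg) = 2774/(841.3·9.81) = 0.3361 m.

h_f ≈ 0.3361 m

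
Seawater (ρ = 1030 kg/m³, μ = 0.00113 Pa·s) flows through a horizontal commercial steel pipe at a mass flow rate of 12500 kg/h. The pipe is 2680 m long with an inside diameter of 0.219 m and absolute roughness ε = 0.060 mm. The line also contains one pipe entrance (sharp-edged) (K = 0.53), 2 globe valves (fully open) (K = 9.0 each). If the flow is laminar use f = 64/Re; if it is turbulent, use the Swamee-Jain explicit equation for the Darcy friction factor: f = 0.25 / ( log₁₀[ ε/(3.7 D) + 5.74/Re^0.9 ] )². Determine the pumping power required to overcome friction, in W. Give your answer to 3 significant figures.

ṁ = 12500 kg/h = 12500/3600 = 3.472 kg/s.
A = πD²/4 = π(0.219)²/4 = 0.03767 m²; mean velocity V = ṁ/(ρA) = 3.472/(1030 · 0.03767) = 0.08949 m/s.
Reynolds number Re = ρVD/μ = 1030 · 0.08949 · 0.219 / 0.00113 = 1.786e+04.
Re > 4000 → turbulent. Relative roughness ε/D = 6e-05/0.219 = 0.000274. Swamee-Jain: f = 0.25/(log₁₀[0.000274/3.7 + 5.74/1.786e+04^0.9])² = 0.25/(log₁₀[7.4e-05 + 0.000855])² = 0.25/(-3.032)² = 0.0272.
Total minor-loss coefficient ΣK = 1·0.53 + 2·9 = 18.5.
ΔP = [f·L/D + ΣK]·(ρV²/2) = [0.0272·2680/0.219 + 18.5]·(1030·0.08949²/2) = [332.8 + 18.5]·4.125 = 1449 Pa.
Q = ṁ/ρ = 3.472/1030 = 0.003371 m³/s.
Pumping power P = QΔP = 0.003371·1449 = 4.886 W = 4.89 W.

P ≈ 4.89 W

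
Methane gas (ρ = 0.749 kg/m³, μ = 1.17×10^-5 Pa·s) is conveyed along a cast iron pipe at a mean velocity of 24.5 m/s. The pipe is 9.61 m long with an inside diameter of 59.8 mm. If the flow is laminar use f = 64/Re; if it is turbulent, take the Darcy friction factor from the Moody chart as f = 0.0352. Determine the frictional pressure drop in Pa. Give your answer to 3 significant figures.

Reynolds number Re = ρVD/μ = 0.749 · 24.5 · 0.0598 / 1.17e-05 = 9.379e+04.
Re > 4000 → turbulent; use the Moody-chart value f = 0.0352.
Darcy-Weisbach: ΔP = f(L/D)(ρV²/2) = 0.0352·(9.61/0.0598)·(0.749·24.5²/2) = 0.0352·160.7·224.8 = 1272 Pa.

ΔP ≈ 1270 Pa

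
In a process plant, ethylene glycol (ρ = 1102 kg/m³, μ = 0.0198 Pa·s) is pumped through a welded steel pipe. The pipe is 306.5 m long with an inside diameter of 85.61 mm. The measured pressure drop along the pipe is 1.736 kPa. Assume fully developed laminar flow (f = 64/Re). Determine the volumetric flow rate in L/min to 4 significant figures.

For laminar flow, f = 64/Re with Re = ρVD/μ, so Darcy-Weisbach reduces to ΔP = 32μLV/D². Solving for V: V = ΔP·D²/(32μL) = 1736·(0.08561)²/(32·0.0198·306.5) = 0.06552 m/s.
Check: Re = ρVD/μ = 1102·0.06552·0.08561/0.0198 = 312.2 < 2300, so the laminar assumption holds.
Q = V·A = 0.06552·(π/4·0.08561²) = 0.0003771 m³/s = 22.63 L/min.

Q ≈ 22.63 L/min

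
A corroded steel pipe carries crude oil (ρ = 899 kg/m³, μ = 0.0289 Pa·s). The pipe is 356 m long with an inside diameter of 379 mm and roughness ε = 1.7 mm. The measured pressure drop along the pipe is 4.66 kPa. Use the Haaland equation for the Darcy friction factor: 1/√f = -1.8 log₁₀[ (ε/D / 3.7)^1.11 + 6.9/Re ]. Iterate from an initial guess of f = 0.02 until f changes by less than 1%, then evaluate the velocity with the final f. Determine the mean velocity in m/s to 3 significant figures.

V ≈ 0.524 m/s

Rearranging Darcy-Weisbach: V = √(2·ΔP·D/(f·L·ρ)). With ε/D = 0.0017/0.379 = 0.00449, iterate starting from f = 0.02:
  f = 0.02 → V = √(2·4660·0.379/(0.02·356·899)) = 0.7429 m/s; Re = ρVD/μ = 8758; f → 0.03762
  f = 0.03762 → V = 0.5416 m/s; Re = 6386; f → 0.03994
  f = 0.03994 → V = 0.5257 m/s; Re = 6198; f → 0.04018
Converged (Δf/f < 1%). With the final f = 0.04018: V = √(2·4660·0.379/(0.04018·356·899)) = 0.5241 m/s.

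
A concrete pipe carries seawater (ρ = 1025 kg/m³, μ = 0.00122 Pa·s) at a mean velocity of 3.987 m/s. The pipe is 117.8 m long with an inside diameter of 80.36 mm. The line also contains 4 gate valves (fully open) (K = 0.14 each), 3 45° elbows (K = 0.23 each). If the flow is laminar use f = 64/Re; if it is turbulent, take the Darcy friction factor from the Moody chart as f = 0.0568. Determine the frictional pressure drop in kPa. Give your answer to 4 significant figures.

ΔP ≈ 688.5 kPa

Reynolds number Re = ρVD/μ = 1025 · 3.987 · 0.08036 / 0.00122 = 2.692e+05.
Re > 4000 → turbulent; use the Moody-chart value f = 0.0568.
Total minor-loss coefficient ΣK = 4·0.14 + 3·0.23 = 1.25.
ΔP = [f·L/D + ΣK]·(ρV²/2) = [0.0568·117.8/0.08036 + 1.25]·(1025·3.987²/2) = [83.26 + 1.25]·8147 = 6.885e+05 Pa.
ΔP = 6.885e+05 Pa = 688.5 kPa.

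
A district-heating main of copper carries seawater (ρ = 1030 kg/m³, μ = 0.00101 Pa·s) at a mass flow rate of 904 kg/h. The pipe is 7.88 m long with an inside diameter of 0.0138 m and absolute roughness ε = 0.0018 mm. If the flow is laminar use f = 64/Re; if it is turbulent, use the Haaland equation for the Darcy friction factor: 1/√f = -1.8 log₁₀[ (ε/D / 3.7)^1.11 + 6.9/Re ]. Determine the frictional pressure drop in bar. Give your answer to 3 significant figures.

ΔP ≈ 0.196 bar

ṁ = 904 kg/h = 904/3600 = 0.2511 kg/s.
A = πD²/4 = π(0.0138)²/4 = 0.0001496 m²; mean velocity V = ṁ/(ρA) = 0.2511/(1030 · 0.0001496) = 1.63 m/s.
Reynolds number Re = ρVD/μ = 1030 · 1.63 · 0.0138 / 0.00101 = 2.294e+04.
Re > 4000 → turbulent. Relative roughness ε/D = 1.8e-06/0.0138 = 0.00013. Haaland: 1/√f = -1.8 log₁₀[(0.00013/3.7)^1.11 + 6.9/2.294e+04] = -1.8 log₁₀[1.14e-05 + 0.000301] = 6.31, so f = 0.02512.
Darcy-Weisbach: ΔP = f(L/D)(ρV²/2) = 0.02512·(7.88/0.0138)·(1030·1.63²/2) = 0.02512·571·1368 = 1.962e+04 Pa.
ΔP = 1.962e+04 Pa = 0.196 bar.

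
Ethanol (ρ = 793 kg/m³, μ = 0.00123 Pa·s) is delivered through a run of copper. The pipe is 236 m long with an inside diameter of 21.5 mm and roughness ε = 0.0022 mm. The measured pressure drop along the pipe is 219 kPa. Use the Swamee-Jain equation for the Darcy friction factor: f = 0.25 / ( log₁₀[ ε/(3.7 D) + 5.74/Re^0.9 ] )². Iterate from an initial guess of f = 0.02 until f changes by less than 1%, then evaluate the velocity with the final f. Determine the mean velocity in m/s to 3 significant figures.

Rearranging Darcy-Weisbach: V = √(2·ΔP·D/(f·L·ρ)). With ε/D = 2.2e-06/0.0215 = 0.000102, iterate starting from f = 0.02:
  f = 0.02 → V = √(2·2.19e+05·0.0215/(0.02·236·793)) = 1.586 m/s; Re = ρVD/μ = 2.199e+04; f → 0.02548
  f = 0.02548 → V = 1.405 m/s; Re = 1.948e+04; f → 0.02624
  f = 0.02624 → V = 1.385 m/s; Re = 1.92e+04; f → 0.02633
Converged (Δf/f < 1%). With the final f = 0.02633: V = √(2·2.19e+05·0.0215/(0.02633·236·793)) = 1.382 m/s.

V ≈ 1.38 m/s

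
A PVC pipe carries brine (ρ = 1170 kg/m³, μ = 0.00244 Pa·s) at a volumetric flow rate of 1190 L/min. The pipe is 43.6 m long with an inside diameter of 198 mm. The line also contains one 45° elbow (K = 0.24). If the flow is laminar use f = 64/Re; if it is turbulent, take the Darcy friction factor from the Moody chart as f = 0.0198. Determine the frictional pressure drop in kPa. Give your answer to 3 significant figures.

ΔP ≈ 1.12 kPa

Q = 1190 L/min = 1190/60000 = 0.01983 m³/s.
Cross-sectional area A = πD²/4 = π(0.198)²/4 = 0.03079 m²; mean velocity V = Q/A = 0.01983/0.03079 = 0.6441 m/s.
Reynolds number Re = ρVD/μ = 1170 · 0.6441 · 0.198 / 0.00244 = 6.116e+04.
Re > 4000 → turbulent; use the Moody-chart value f = 0.0198.
Total minor-loss coefficient ΣK = 1·0.24 = 0.24.
ΔP = [f·L/D + ΣK]·(ρV²/2) = [0.0198·43.6/0.198 + 0.24]·(1170·0.6441²/2) = [4.36 + 0.24]·242.7 = 1117 Pa.
ΔP = 1117 Pa = 1.12 kPa.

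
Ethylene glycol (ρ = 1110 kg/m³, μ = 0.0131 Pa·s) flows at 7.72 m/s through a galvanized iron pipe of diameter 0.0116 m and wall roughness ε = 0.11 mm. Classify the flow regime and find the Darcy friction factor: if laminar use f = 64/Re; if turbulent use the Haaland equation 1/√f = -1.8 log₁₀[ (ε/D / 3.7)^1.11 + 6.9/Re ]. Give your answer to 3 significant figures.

Re = ρVD/μ = 1110·7.72·0.0116/0.0131 = 7588.
Re > 4000 → turbulent. ε/D = 0.00011/0.0116 = 0.00948; Haaland: 1/√f = -1.8 log₁₀[0.00133 + 0.000909] = 4.77, so f = 0.04395.

f ≈ 0.0440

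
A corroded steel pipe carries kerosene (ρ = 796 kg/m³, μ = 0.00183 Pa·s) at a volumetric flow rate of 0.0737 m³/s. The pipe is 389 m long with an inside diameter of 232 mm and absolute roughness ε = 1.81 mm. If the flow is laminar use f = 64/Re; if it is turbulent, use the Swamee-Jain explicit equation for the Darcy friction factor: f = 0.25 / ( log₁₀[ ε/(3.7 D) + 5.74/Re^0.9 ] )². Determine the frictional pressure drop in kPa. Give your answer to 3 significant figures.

Cross-sectional area A = πD²/4 = π(0.232)²/4 = 0.04227 m²; mean velocity V = Q/A = 0.0737/0.04227 = 1.743 m/s.
Reynolds number Re = ρVD/μ = 796 · 1.743 · 0.232 / 0.00183 = 1.759e+05.
Re > 4000 → turbulent. Relative roughness ε/D = 0.00181/0.232 = 0.0078. Swamee-Jain: f = 0.25/(log₁₀[0.0078/3.7 + 5.74/1.759e+05^0.9])² = 0.25/(log₁₀[0.00211 + 0.000109])² = 0.25/(-2.654)² = 0.03549.
Darcy-Weisbach: ΔP = f(L/D)(ρV²/2) = 0.03549·(389/0.232)·(796·1.743²/2) = 0.03549·1677·1210 = 7.199e+04 Pa.
ΔP = 7.199e+04 Pa = 72.0 kPa.

ΔP ≈ 72.0 kPa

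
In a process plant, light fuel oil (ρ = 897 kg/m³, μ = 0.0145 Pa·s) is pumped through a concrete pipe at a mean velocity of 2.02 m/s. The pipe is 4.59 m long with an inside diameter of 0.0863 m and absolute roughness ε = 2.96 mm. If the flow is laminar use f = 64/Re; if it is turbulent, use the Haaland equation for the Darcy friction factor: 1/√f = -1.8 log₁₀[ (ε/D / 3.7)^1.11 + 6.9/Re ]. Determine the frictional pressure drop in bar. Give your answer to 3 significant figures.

Reynolds number Re = ρVD/μ = 897 · 2.02 · 0.0863 / 0.0145 = 1.078e+04.
Re > 4000 → turbulent. Relative roughness ε/D = 0.00296/0.0863 = 0.0343. Haaland: 1/√f = -1.8 log₁₀[(0.0343/3.7)^1.11 + 6.9/1.078e+04] = -1.8 log₁₀[0.00554 + 0.00064] = 3.976, so f = 0.06325.
Darcy-Weisbach: ΔP = f(L/D)(ρV²/2) = 0.06325·(4.59/0.0863)·(897·2.02²/2) = 0.06325·53.19·1830 = 6156 Pa.
ΔP = 6156 Pa = 0.0616 bar.

ΔP ≈ 0.0616 bar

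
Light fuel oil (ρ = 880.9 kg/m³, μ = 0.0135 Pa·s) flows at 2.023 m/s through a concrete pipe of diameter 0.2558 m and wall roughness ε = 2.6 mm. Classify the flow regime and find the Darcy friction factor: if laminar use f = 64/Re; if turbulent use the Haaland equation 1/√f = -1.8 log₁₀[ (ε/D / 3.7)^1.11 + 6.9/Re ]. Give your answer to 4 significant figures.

f ≈ 0.03979

Re = ρVD/μ = 880.9·2.023·0.2558/0.0135 = 3.377e+04.
Re > 4000 → turbulent. ε/D = 0.0026/0.2558 = 0.0102; Haaland: 1/√f = -1.8 log₁₀[0.00144 + 0.000204] = 5.013, so f = 0.03979.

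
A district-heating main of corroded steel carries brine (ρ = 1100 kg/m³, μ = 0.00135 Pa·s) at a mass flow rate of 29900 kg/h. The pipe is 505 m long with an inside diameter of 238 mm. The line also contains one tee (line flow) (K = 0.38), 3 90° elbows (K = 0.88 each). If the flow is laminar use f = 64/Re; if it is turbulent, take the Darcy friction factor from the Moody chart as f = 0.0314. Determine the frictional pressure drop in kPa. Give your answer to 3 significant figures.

ṁ = 29900 kg/h = 29900/3600 = 8.306 kg/s.
A = πD²/4 = π(0.238)²/4 = 0.04449 m²; mean velocity V = ṁ/(ρA) = 8.306/(1100 · 0.04449) = 0.1697 m/s.
Reynolds number Re = ρVD/μ = 1100 · 0.1697 · 0.238 / 0.00135 = 3.291e+04.
Re > 4000 → turbulent; use the Moody-chart value f = 0.0314.
Total minor-loss coefficient ΣK = 1·0.38 + 3·0.88 = 3.02.
ΔP = [f·L/D + ΣK]·(ρV²/2) = [0.0314·505/0.238 + 3.02]·(1100·0.1697²/2) = [66.63 + 3.02]·15.84 = 1103 Pa.
ΔP = 1103 Pa = 1.10 kPa.

ΔP ≈ 1.10 kPa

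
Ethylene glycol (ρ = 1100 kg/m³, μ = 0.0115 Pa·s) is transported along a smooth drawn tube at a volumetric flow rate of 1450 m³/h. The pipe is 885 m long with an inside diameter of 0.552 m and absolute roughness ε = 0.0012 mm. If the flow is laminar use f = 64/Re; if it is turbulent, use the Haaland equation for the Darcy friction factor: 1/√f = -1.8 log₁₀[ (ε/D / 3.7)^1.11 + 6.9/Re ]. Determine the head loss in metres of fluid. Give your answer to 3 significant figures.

Q = 1450 m³/h = 1450/3600 = 0.4028 m³/s.
Cross-sectional area A = πD²/4 = π(0.552)²/4 = 0.2393 m²; mean velocity V = Q/A = 0.4028/0.2393 = 1.683 m/s.
Reynolds number Re = ρVD/μ = 1100 · 1.683 · 0.552 / 0.0115 = 8.887e+04.
Re > 4000 → turbulent. Relative roughness ε/D = 1.2e-06/0.552 = 2.17e-06. Haaland: 1/√f = -1.8 log₁₀[(2.17e-06/3.7)^1.11 + 6.9/8.887e+04] = -1.8 log₁₀[1.21e-07 + 7.76e-05] = 7.397, so f = 0.01828.
Darcy-Weisbach: ΔP = f(L/D)(ρV²/2) = 0.01828·(885/0.552)·(1100·1.683²/2) = 0.01828·1603·1558 = 4.566e+04 Pa.
Head loss h_f = ΔP/(ρg) = 4.566e+04/(1100·9.81) = 4.23 m.

h_f ≈ 4.23 m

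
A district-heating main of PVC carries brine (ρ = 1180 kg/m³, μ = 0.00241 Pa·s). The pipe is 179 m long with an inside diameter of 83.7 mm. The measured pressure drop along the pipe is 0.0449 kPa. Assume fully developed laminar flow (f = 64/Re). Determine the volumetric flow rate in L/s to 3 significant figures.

For laminar flow, f = 64/Re with Re = ρVD/μ, so Darcy-Weisbach reduces to ΔP = 32μLV/D². Solving for V: V = ΔP·D²/(32μL) = 44.9·(0.0837)²/(32·0.00241·179) = 0.02279 m/s.
Check: Re = ρVD/μ = 1180·0.02279·0.0837/0.00241 = 933.8 < 2300, so the laminar assumption holds.
Q = V·A = 0.02279·(π/4·0.0837²) = 0.0001254 m³/s = 0.125 L/s.

Q ≈ 0.125 L/s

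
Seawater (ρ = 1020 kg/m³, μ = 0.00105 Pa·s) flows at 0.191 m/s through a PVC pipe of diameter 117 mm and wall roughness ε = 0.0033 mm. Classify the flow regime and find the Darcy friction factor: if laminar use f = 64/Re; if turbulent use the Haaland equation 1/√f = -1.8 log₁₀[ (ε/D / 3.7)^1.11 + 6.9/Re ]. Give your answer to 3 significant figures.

f ≈ 0.0253

Re = ρVD/μ = 1020·0.191·0.117/0.00105 = 2.171e+04.
Re > 4000 → turbulent. ε/D = 3.3e-06/0.117 = 2.82e-05; Haaland: 1/√f = -1.8 log₁₀[2.09e-06 + 0.000318] = 6.291, so f = 0.02527.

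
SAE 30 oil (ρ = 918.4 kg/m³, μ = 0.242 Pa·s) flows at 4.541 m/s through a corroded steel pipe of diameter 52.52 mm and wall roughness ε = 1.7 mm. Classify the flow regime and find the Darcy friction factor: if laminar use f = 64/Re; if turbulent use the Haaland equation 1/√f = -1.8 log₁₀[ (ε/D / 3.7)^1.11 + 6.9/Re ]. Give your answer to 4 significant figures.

f ≈ 0.07071

Re = ρVD/μ = 918.4·4.541·0.05252/0.242 = 905.1.
Re < 2300 → laminar, so f = 64/Re = 0.07071 (roughness is irrelevant in laminar flow).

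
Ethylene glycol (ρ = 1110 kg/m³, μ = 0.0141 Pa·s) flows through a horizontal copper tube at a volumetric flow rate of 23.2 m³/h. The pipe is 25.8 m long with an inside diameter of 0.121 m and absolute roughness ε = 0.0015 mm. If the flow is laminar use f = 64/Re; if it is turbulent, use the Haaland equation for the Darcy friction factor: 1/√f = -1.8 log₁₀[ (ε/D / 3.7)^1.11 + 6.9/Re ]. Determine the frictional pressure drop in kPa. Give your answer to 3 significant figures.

ΔP ≈ 1.38 kPa

Q = 23.2 m³/h = 23.2/3600 = 0.006444 m³/s.
Cross-sectional area A = πD²/4 = π(0.121)²/4 = 0.0115 m²; mean velocity V = Q/A = 0.006444/0.0115 = 0.5604 m/s.
Reynolds number Re = ρVD/μ = 1110 · 0.5604 · 0.121 / 0.0141 = 5338.
Re > 4000 → turbulent. Relative roughness ε/D = 1.5e-06/0.121 = 1.24e-05. Haaland: 1/√f = -1.8 log₁₀[(1.24e-05/3.7)^1.11 + 6.9/5338] = -1.8 log₁₀[8.37e-07 + 0.00129] = 5.199, so f = 0.037.
Darcy-Weisbach: ΔP = f(L/D)(ρV²/2) = 0.037·(25.8/0.121)·(1110·0.5604²/2) = 0.037·213.2·174.3 = 1375 Pa.
ΔP = 1375 Pa = 1.38 kPa.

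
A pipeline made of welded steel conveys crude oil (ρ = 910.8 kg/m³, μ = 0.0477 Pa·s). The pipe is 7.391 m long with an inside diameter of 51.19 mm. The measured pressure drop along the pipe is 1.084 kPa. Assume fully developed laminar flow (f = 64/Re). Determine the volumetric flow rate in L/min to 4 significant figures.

Q ≈ 31.09 L/min

For laminar flow, f = 64/Re with Re = ρVD/μ, so Darcy-Weisbach reduces to ΔP = 32μLV/D². Solving for V: V = ΔP·D²/(32μL) = 1084·(0.05119)²/(32·0.0477·7.391) = 0.2518 m/s.
Check: Re = ρVD/μ = 910.8·0.2518·0.05119/0.0477 = 246.1 < 2300, so the laminar assumption holds.
Q = V·A = 0.2518·(π/4·0.05119²) = 0.0005182 m³/s = 31.09 L/min.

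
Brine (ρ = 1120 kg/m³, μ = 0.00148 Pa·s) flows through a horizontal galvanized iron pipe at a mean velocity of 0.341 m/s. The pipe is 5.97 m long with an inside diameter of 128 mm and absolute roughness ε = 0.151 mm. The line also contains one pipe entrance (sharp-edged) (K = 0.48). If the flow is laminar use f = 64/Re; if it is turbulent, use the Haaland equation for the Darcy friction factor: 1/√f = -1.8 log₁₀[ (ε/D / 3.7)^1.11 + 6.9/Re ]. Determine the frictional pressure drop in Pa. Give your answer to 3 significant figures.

Reynolds number Re = ρVD/μ = 1120 · 0.341 · 0.128 / 0.00148 = 3.303e+04.
Re > 4000 → turbulent. Relative roughness ε/D = 0.000151/0.128 = 0.00118. Haaland: 1/√f = -1.8 log₁₀[(0.00118/3.7)^1.11 + 6.9/3.303e+04] = -1.8 log₁₀[0.000132 + 0.000209] = 6.242, so f = 0.02566.
Total minor-loss coefficient ΣK = 1·0.48 = 0.48.
ΔP = [f·L/D + ΣK]·(ρV²/2) = [0.02566·5.97/0.128 + 0.48]·(1120·0.341²/2) = [1.197 + 0.48]·65.12 = 109.2 Pa.

ΔP ≈ 109 Pa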